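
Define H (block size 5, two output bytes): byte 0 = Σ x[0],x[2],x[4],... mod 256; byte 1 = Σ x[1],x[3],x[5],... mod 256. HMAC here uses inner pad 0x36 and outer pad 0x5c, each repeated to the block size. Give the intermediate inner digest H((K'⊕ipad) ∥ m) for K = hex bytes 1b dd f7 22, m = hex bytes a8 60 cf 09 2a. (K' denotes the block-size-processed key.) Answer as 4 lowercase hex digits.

8da0

Key hex bytes 1b dd f7 22 is 4 bytes ≤ B = 5; zero-pad to 5 bytes: K' = 1b dd f7 22 00.
K' ⊕ ipad = 2d eb c1 14 36.
Inner input = 2d eb c1 14 36 ∥ a8 60 cf 09 2a.
Inner hash: even-index sum = 397 mod 256 = 141; odd-index sum = 672 mod 256 = 160 → 8d a0.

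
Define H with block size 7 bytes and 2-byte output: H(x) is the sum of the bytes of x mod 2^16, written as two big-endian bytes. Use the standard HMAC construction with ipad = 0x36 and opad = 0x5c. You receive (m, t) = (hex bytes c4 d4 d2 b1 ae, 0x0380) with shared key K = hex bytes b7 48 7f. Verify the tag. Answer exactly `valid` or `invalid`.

valid

Key hex bytes b7 48 7f is 3 bytes ≤ B = 7; zero-pad to 7 bytes: K' = b7 48 7f 00 00 00 00.
K' ⊕ ipad = 81 7e 49 36 36 36 36; K' ⊕ opad = eb 14 23 5c 5c 5c 5c.
Inner hash: sum = 129+126+73+54+54+54+54+196+212+210+177+174 = 1513 → 05 e9.
Outer hash (recomputed tag): sum = 235+20+35+92+92+92+92+5+233 = 896 → 03 80.
Recomputed tag = 0380; claimed = 0380 → match.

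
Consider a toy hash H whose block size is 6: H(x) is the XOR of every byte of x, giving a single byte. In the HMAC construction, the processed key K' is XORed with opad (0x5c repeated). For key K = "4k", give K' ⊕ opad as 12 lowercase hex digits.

Key "4k" = 34 6b is 2 bytes ≤ B = 6; zero-pad to 6 bytes: K' = 34 6b 00 00 00 00.
XOR each byte with 0x5c: 34⊕5c=68, 6b⊕5c=37, 00⊕5c=5c, 00⊕5c=5c, 00⊕5c=5c, 00⊕5c=5c.

68375c5c5c5c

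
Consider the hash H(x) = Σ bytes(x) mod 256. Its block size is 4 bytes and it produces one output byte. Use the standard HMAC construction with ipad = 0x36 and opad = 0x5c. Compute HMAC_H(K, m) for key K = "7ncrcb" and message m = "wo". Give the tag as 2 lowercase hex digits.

Key "7ncrcb" = 37 6e 63 72 63 62 is 6 bytes > B = 4, so hash it first: H(key) = 3f, then zero-pad to 4 bytes: K' = 3f 00 00 00.
K' ⊕ ipad = 09 36 36 36.  K' ⊕ opad = 63 5c 5c 5c.
Inner input = (K'⊕ipad) ∥ m = 09 36 36 36 ∥ 77 6f.
Inner hash: sum = 9+54+54+54+119+111 = 401; mod 256 = 145 → 91.
Outer input = (K'⊕opad) ∥ inner = 63 5c 5c 5c ∥ 91.
Outer hash (tag): sum = 99+92+92+92+145 = 520; mod 256 = 8 → 08.

08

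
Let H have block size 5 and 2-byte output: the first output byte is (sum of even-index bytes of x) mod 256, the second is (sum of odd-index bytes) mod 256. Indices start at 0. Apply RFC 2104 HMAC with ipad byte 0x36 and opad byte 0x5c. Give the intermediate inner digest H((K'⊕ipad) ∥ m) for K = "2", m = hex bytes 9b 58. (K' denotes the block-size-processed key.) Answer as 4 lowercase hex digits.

c807

Key "2" = 32 is 1 byte ≤ B = 5; zero-pad to 5 bytes: K' = 32 00 00 00 00.
K' ⊕ ipad = 04 36 36 36 36.
Inner input = 04 36 36 36 36 ∥ 9b 58.
Inner hash: even-index sum = 200 mod 256 = 200; odd-index sum = 263 mod 256 = 7 → c8 07.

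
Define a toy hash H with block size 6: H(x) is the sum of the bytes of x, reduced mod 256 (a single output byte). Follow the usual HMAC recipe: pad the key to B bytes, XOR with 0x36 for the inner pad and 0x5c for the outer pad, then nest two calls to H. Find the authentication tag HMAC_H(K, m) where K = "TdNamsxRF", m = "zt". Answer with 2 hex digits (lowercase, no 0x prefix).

Key "TdNamsxRF" = 54 64 4e 61 6d 73 78 52 46 is 9 bytes > B = 6, so hash it first: H(key) = 57, then zero-pad to 6 bytes: K' = 57 00 00 00 00 00.
K' ⊕ ipad = 61 36 36 36 36 36.  K' ⊕ opad = 0b 5c 5c 5c 5c 5c.
Inner input = (K'⊕ipad) ∥ m = 61 36 36 36 36 36 ∥ 7a 74.
Inner hash: sum = 97+54+54+54+54+54+122+116 = 605; mod 256 = 93 → 5d.
Outer input = (K'⊕opad) ∥ inner = 0b 5c 5c 5c 5c 5c ∥ 5d.
Outer hash (tag): sum = 11+92+92+92+92+92+93 = 564; mod 256 = 52 → 34.

34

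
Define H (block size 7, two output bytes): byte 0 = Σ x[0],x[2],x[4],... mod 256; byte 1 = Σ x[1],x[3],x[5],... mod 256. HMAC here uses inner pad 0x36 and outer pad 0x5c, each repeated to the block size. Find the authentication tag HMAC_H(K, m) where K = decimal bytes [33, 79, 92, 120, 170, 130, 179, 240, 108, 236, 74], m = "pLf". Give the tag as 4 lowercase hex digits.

35c5

Key decimal bytes [33, 79, 92, 120, 170, 130, 179, 240, 108, 236, 74] = 21 4f 5c 78 aa 82 b3 f0 6c ec 4a is 11 bytes > B = 7, so hash it first: H(key) = 90 25, then zero-pad to 7 bytes: K' = 90 25 00 00 00 00 00.
K' ⊕ ipad = a6 13 36 36 36 36 36.  K' ⊕ opad = cc 79 5c 5c 5c 5c 5c.
Inner input = (K'⊕ipad) ∥ m = a6 13 36 36 36 36 36 ∥ 70 4c 66.
Inner hash: even-index sum = 404 mod 256 = 148; odd-index sum = 341 mod 256 = 85 → 94 55.
Outer input = (K'⊕opad) ∥ inner = cc 79 5c 5c 5c 5c 5c ∥ 94 55.
Outer hash (tag): even-index sum = 565 mod 256 = 53; odd-index sum = 453 mod 256 = 197 → 35 c5.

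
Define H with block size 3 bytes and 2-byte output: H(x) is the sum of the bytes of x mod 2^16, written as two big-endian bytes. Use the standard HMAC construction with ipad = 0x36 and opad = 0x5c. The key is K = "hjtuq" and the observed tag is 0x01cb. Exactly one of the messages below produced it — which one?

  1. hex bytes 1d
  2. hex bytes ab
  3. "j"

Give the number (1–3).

Key "hjtuq" = 68 6a 74 75 71 is 5 bytes > B = 3, so hash it first: H(key) = 02 2c, then zero-pad to 3 bytes: K' = 02 2c 00.
K' ⊕ ipad = 34 1a 36; K' ⊕ opad = 5e 70 5c.
m1: inner = H(34 1a 36 1d) = 00 a1; tag = H(5e 70 5c 00 a1) = 01cb ← matches
m2: inner = H(34 1a 36 ab) = 01 2f; tag = H(5e 70 5c 01 2f) = 015a
m3: inner = H(34 1a 36 6a) = 00 ee; tag = H(5e 70 5c 00 ee) = 0218

1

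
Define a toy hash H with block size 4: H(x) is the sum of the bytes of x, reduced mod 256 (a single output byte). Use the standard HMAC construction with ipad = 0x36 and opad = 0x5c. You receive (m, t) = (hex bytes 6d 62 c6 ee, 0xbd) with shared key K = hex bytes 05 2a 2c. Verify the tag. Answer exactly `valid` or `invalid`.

valid

Key hex bytes 05 2a 2c is 3 bytes ≤ B = 4; zero-pad to 4 bytes: K' = 05 2a 2c 00.
K' ⊕ ipad = 33 1c 1a 36; K' ⊕ opad = 59 76 70 5c.
Inner hash: sum = 51+28+26+54+109+98+198+238 = 802; mod 256 = 34 → 22.
Outer hash (recomputed tag): sum = 89+118+112+92+34 = 445; mod 256 = 189 → bd.
Recomputed tag = bd; claimed = bd → match.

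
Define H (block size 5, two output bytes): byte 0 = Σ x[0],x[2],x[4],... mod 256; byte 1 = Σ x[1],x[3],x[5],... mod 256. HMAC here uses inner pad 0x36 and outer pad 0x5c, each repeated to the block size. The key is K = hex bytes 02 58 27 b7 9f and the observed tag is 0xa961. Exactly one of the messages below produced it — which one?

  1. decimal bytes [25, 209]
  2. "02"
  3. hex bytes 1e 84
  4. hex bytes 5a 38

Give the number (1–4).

3

Key hex bytes 02 58 27 b7 9f is exactly B = 5 bytes: K' = 02 58 27 b7 9f.
K' ⊕ ipad = 34 6e 11 81 a9; K' ⊕ opad = 5e 04 7b eb c3.
m1: inner = H(34 6e 11 81 a9 19 d1) = bf 08; tag = H(5e 04 7b eb c3 bf 08) = a4ae
m2: inner = H(34 6e 11 81 a9 30 32) = 20 1f; tag = H(5e 04 7b eb c3 20 1f) = bb0f
m3: inner = H(34 6e 11 81 a9 1e 84) = 72 0d; tag = H(5e 04 7b eb c3 72 0d) = a961 ← matches
m4: inner = H(34 6e 11 81 a9 5a 38) = 26 49; tag = H(5e 04 7b eb c3 26 49) = e515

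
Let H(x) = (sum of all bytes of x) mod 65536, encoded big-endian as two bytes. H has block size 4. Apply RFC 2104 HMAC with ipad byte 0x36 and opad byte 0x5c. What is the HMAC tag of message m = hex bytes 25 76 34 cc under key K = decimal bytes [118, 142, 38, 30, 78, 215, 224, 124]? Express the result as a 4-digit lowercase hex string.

Key decimal bytes [118, 142, 38, 30, 78, 215, 224, 124] = 76 8e 26 1e 4e d7 e0 7c is 8 bytes > B = 4, so hash it first: H(key) = 03 c9, then zero-pad to 4 bytes: K' = 03 c9 00 00.
K' ⊕ ipad = 35 ff 36 36.  K' ⊕ opad = 5f 95 5c 5c.
Inner input = (K'⊕ipad) ∥ m = 35 ff 36 36 ∥ 25 76 34 cc.
Inner hash: sum = 53+255+54+54+37+118+52+204 = 827 → 03 3b.
Outer input = (K'⊕opad) ∥ inner = 5f 95 5c 5c ∥ 03 3b.
Outer hash (tag): sum = 95+149+92+92+3+59 = 490 → 01 ea.

01ea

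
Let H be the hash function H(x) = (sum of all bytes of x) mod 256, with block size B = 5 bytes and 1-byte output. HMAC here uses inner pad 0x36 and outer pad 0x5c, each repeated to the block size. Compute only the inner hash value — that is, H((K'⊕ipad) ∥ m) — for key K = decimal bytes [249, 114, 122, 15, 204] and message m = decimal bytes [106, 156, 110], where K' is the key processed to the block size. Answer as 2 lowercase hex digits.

06

Key decimal bytes [249, 114, 122, 15, 204] = f9 72 7a 0f cc is exactly B = 5 bytes: K' = f9 72 7a 0f cc.
K' ⊕ ipad = cf 44 4c 39 fa.
Inner input = cf 44 4c 39 fa ∥ 6a 9c 6e.
Inner hash: sum = 207+68+76+57+250+106+156+110 = 1030; mod 256 = 6 → 06.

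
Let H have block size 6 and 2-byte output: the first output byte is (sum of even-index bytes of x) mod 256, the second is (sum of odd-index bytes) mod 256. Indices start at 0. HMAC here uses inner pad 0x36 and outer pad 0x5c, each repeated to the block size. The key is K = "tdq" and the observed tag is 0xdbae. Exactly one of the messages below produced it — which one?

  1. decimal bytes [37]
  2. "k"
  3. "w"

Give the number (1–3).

2

Key "tdq" = 74 64 71 is 3 bytes ≤ B = 6; zero-pad to 6 bytes: K' = 74 64 71 00 00 00.
K' ⊕ ipad = 42 52 47 36 36 36; K' ⊕ opad = 28 38 2d 5c 5c 5c.
m1: inner = H(42 52 47 36 36 36 25) = e4 be; tag = H(28 38 2d 5c 5c 5c e4 be) = 95ae
m2: inner = H(42 52 47 36 36 36 6b) = 2a be; tag = H(28 38 2d 5c 5c 5c 2a be) = dbae ← matches
m3: inner = H(42 52 47 36 36 36 77) = 36 be; tag = H(28 38 2d 5c 5c 5c 36 be) = e7ae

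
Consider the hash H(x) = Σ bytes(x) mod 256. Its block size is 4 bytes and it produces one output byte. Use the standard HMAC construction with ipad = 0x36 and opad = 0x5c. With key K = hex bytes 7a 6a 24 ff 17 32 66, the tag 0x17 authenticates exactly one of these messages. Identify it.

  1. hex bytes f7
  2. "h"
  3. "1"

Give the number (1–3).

Key hex bytes 7a 6a 24 ff 17 32 66 is 7 bytes > B = 4, so hash it first: H(key) = b6, then zero-pad to 4 bytes: K' = b6 00 00 00.
K' ⊕ ipad = 80 36 36 36; K' ⊕ opad = ea 5c 5c 5c.
m1: inner = H(80 36 36 36 f7) = 19; tag = H(ea 5c 5c 5c 19) = 17 ← matches
m2: inner = H(80 36 36 36 68) = 8a; tag = H(ea 5c 5c 5c 8a) = 88
m3: inner = H(80 36 36 36 31) = 53; tag = H(ea 5c 5c 5c 53) = 51

1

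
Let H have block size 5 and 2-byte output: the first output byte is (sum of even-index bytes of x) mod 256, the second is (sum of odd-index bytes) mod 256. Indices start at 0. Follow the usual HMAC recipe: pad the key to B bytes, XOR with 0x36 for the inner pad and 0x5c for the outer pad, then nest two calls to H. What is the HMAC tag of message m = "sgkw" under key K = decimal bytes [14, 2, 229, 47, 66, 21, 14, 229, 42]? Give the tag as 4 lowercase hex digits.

Key decimal bytes [14, 2, 229, 47, 66, 21, 14, 229, 42] = 0e 02 e5 2f 42 15 0e e5 2a is 9 bytes > B = 5, so hash it first: H(key) = 6d 2b, then zero-pad to 5 bytes: K' = 6d 2b 00 00 00.
K' ⊕ ipad = 5b 1d 36 36 36.  K' ⊕ opad = 31 77 5c 5c 5c.
Inner input = (K'⊕ipad) ∥ m = 5b 1d 36 36 36 ∥ 73 67 6b 77.
Inner hash: even-index sum = 421 mod 256 = 165; odd-index sum = 305 mod 256 = 49 → a5 31.
Outer input = (K'⊕opad) ∥ inner = 31 77 5c 5c 5c ∥ a5 31.
Outer hash (tag): even-index sum = 282 mod 256 = 26; odd-index sum = 376 mod 256 = 120 → 1a 78.

1a78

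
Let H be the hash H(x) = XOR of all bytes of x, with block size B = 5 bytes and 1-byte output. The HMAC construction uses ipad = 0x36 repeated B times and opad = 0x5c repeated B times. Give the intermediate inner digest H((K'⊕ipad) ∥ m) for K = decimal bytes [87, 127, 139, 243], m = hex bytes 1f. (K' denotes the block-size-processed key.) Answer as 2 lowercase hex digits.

79

Key decimal bytes [87, 127, 139, 243] = 57 7f 8b f3 is 4 bytes ≤ B = 5; zero-pad to 5 bytes: K' = 57 7f 8b f3 00.
K' ⊕ ipad = 61 49 bd c5 36.
Inner input = 61 49 bd c5 36 ∥ 1f.
Inner hash: XOR 61⊕49⊕bd⊕c5⊕36⊕1f = 79.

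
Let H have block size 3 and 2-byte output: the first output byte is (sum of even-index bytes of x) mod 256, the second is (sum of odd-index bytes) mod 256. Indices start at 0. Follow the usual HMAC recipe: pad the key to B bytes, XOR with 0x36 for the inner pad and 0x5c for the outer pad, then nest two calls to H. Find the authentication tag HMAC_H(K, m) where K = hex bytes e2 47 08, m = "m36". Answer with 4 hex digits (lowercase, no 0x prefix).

Key hex bytes e2 47 08 is exactly B = 3 bytes: K' = e2 47 08.
K' ⊕ ipad = d4 71 3e.  K' ⊕ opad = be 1b 54.
Inner input = (K'⊕ipad) ∥ m = d4 71 3e ∥ 6d 33 36.
Inner hash: even-index sum = 325 mod 256 = 69; odd-index sum = 276 mod 256 = 20 → 45 14.
Outer input = (K'⊕opad) ∥ inner = be 1b 54 ∥ 45 14.
Outer hash (tag): even-index sum = 294 mod 256 = 38; odd-index sum = 96 mod 256 = 96 → 26 60.

2660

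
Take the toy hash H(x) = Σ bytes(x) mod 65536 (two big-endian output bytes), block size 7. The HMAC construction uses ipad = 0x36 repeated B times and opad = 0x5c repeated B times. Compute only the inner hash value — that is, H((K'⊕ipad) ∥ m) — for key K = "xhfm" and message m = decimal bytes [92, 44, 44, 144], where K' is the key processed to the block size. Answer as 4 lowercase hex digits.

033d

Key "xhfm" = 78 68 66 6d is 4 bytes ≤ B = 7; zero-pad to 7 bytes: K' = 78 68 66 6d 00 00 00.
K' ⊕ ipad = 4e 5e 50 5b 36 36 36.
Inner input = 4e 5e 50 5b 36 36 36 ∥ 5c 2c 2c 90.
Inner hash: sum = 78+94+80+91+54+54+54+92+44+44+144 = 829 → 03 3d.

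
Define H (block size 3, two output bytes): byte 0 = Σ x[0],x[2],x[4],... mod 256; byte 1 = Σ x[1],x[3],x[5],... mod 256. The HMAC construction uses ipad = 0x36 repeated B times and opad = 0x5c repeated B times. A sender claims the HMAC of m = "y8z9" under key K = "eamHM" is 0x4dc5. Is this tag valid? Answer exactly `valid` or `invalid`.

invalid

Key "eamHM" = 65 61 6d 48 4d is 5 bytes > B = 3, so hash it first: H(key) = 1f a9, then zero-pad to 3 bytes: K' = 1f a9 00.
K' ⊕ ipad = 29 9f 36; K' ⊕ opad = 43 f5 5c.
Inner hash: even-index sum = 208 mod 256 = 208; odd-index sum = 402 mod 256 = 146 → d0 92.
Outer hash (recomputed tag): even-index sum = 305 mod 256 = 49; odd-index sum = 453 mod 256 = 197 → 31 c5.
Recomputed tag = 31c5; claimed = 4dc5 → mismatch.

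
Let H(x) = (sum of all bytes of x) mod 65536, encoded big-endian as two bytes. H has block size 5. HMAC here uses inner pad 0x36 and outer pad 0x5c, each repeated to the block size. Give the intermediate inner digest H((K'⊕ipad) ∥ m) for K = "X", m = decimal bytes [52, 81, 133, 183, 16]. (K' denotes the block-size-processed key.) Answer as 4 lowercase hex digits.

Key "X" = 58 is 1 byte ≤ B = 5; zero-pad to 5 bytes: K' = 58 00 00 00 00.
K' ⊕ ipad = 6e 36 36 36 36.
Inner input = 6e 36 36 36 36 ∥ 34 51 85 b7 10.
Inner hash: sum = 110+54+54+54+54+52+81+133+183+16 = 791 → 03 17.

0317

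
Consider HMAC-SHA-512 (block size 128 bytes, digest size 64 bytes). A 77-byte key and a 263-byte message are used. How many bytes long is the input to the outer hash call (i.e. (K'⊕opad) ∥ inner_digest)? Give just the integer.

192

Key is 77 ≤ 128 bytes, zero-padded: |K'| = 128.
Outer input = (K'⊕opad) ∥ H(inner) → 128 + 64 = 192 bytes.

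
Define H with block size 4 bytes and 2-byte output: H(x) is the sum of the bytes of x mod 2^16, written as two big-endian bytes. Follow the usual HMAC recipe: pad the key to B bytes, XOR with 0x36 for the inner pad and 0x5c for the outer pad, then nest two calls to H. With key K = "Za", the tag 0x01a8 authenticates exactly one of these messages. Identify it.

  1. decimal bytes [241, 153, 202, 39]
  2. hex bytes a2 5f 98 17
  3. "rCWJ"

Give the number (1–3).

1

Key "Za" = 5a 61 is 2 bytes ≤ B = 4; zero-pad to 4 bytes: K' = 5a 61 00 00.
K' ⊕ ipad = 6c 57 36 36; K' ⊕ opad = 06 3d 5c 5c.
m1: inner = H(6c 57 36 36 f1 99 ca 27) = 03 aa; tag = H(06 3d 5c 5c 03 aa) = 01a8 ← matches
m2: inner = H(6c 57 36 36 a2 5f 98 17) = 02 df; tag = H(06 3d 5c 5c 02 df) = 01dc
m3: inner = H(6c 57 36 36 72 43 57 4a) = 02 85; tag = H(06 3d 5c 5c 02 85) = 0182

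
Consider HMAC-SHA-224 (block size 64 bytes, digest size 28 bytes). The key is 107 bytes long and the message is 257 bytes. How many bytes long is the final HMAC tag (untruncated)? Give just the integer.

The tag is one SHA-224 digest: 28 bytes.

28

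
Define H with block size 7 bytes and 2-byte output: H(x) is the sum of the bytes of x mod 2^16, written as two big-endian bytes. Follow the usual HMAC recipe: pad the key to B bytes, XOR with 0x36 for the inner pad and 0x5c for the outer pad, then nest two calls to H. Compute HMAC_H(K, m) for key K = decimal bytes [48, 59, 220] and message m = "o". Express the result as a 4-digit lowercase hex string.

Key decimal bytes [48, 59, 220] = 30 3b dc is 3 bytes ≤ B = 7; zero-pad to 7 bytes: K' = 30 3b dc 00 00 00 00.
K' ⊕ ipad = 06 0d ea 36 36 36 36.  K' ⊕ opad = 6c 67 80 5c 5c 5c 5c.
Inner input = (K'⊕ipad) ∥ m = 06 0d ea 36 36 36 36 ∥ 6f.
Inner hash: sum = 6+13+234+54+54+54+54+111 = 580 → 02 44.
Outer input = (K'⊕opad) ∥ inner = 6c 67 80 5c 5c 5c 5c ∥ 02 44.
Outer hash (tag): sum = 108+103+128+92+92+92+92+2+68 = 777 → 03 09.

0309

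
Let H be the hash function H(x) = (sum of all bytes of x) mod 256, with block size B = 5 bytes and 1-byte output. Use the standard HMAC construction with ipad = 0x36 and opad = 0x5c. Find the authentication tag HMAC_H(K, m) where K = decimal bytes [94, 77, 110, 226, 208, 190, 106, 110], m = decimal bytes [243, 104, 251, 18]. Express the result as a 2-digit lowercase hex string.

Key decimal bytes [94, 77, 110, 226, 208, 190, 106, 110] = 5e 4d 6e e2 d0 be 6a 6e is 8 bytes > B = 5, so hash it first: H(key) = 61, then zero-pad to 5 bytes: K' = 61 00 00 00 00.
K' ⊕ ipad = 57 36 36 36 36.  K' ⊕ opad = 3d 5c 5c 5c 5c.
Inner input = (K'⊕ipad) ∥ m = 57 36 36 36 36 ∥ f3 68 fb 12.
Inner hash: sum = 87+54+54+54+54+243+104+251+18 = 919; mod 256 = 151 → 97.
Outer input = (K'⊕opad) ∥ inner = 3d 5c 5c 5c 5c ∥ 97.
Outer hash (tag): sum = 61+92+92+92+92+151 = 580; mod 256 = 68 → 44.

44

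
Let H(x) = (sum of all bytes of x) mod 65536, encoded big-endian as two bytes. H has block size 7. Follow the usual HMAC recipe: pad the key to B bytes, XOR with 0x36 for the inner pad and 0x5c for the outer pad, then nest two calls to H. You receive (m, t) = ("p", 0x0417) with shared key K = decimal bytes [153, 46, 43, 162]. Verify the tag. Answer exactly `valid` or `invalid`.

invalid

Key decimal bytes [153, 46, 43, 162] = 99 2e 2b a2 is 4 bytes ≤ B = 7; zero-pad to 7 bytes: K' = 99 2e 2b a2 00 00 00.
K' ⊕ ipad = af 18 1d 94 36 36 36; K' ⊕ opad = c5 72 77 fe 5c 5c 5c.
Inner hash: sum = 175+24+29+148+54+54+54+112 = 650 → 02 8a.
Outer hash (recomputed tag): sum = 197+114+119+254+92+92+92+2+138 = 1100 → 04 4c.
Recomputed tag = 044c; claimed = 0417 → mismatch.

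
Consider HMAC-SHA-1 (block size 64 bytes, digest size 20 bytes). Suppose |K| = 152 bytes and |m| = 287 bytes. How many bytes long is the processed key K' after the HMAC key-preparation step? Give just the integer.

64

Key is 152 > 64 bytes, so it is hashed to 20 bytes then zero-padded to 64: |K'| = 64.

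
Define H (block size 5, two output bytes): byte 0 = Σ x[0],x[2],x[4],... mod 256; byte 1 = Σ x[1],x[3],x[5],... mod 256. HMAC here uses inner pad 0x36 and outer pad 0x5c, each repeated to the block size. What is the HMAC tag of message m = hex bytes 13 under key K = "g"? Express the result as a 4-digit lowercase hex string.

Key "g" = 67 is 1 byte ≤ B = 5; zero-pad to 5 bytes: K' = 67 00 00 00 00.
K' ⊕ ipad = 51 36 36 36 36.  K' ⊕ opad = 3b 5c 5c 5c 5c.
Inner input = (K'⊕ipad) ∥ m = 51 36 36 36 36 ∥ 13.
Inner hash: even-index sum = 189 mod 256 = 189; odd-index sum = 127 mod 256 = 127 → bd 7f.
Outer input = (K'⊕opad) ∥ inner = 3b 5c 5c 5c 5c ∥ bd 7f.
Outer hash (tag): even-index sum = 370 mod 256 = 114; odd-index sum = 373 mod 256 = 117 → 72 75.

7275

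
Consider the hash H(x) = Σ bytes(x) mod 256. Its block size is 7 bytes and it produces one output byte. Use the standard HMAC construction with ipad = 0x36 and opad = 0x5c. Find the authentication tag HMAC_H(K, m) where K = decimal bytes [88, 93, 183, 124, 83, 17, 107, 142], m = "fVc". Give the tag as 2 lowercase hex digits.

17

Key decimal bytes [88, 93, 183, 124, 83, 17, 107, 142] = 58 5d b7 7c 53 11 6b 8e is 8 bytes > B = 7, so hash it first: H(key) = 45, then zero-pad to 7 bytes: K' = 45 00 00 00 00 00 00.
K' ⊕ ipad = 73 36 36 36 36 36 36.  K' ⊕ opad = 19 5c 5c 5c 5c 5c 5c.
Inner input = (K'⊕ipad) ∥ m = 73 36 36 36 36 36 36 ∥ 66 56 63.
Inner hash: sum = 115+54+54+54+54+54+54+102+86+99 = 726; mod 256 = 214 → d6.
Outer input = (K'⊕opad) ∥ inner = 19 5c 5c 5c 5c 5c 5c ∥ d6.
Outer hash (tag): sum = 25+92+92+92+92+92+92+214 = 791; mod 256 = 23 → 17.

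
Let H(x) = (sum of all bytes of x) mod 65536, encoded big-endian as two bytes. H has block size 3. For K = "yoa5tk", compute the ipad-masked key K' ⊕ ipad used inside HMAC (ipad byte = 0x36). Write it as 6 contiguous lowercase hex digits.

Key "yoa5tk" = 79 6f 61 35 74 6b is 6 bytes > B = 3, so hash it first: H(key) = 02 5d, then zero-pad to 3 bytes: K' = 02 5d 00.
XOR each byte with 0x36: 02⊕36=34, 5d⊕36=6b, 00⊕36=36.

346b36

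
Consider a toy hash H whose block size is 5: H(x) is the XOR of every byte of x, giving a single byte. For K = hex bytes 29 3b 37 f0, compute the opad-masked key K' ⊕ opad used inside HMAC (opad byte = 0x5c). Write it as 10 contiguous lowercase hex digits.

75676bac5c

Key hex bytes 29 3b 37 f0 is 4 bytes ≤ B = 5; zero-pad to 5 bytes: K' = 29 3b 37 f0 00.
XOR each byte with 0x5c: 29⊕5c=75, 3b⊕5c=67, 37⊕5c=6b, f0⊕5c=ac, 00⊕5c=5c.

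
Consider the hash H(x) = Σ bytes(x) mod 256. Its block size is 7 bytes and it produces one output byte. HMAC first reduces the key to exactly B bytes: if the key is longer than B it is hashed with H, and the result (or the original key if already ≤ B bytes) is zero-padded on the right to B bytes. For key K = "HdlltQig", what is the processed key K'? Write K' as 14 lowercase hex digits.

19000000000000

|K| = 8 > B = 7, so first hash the key.
H(K): sum = 72+100+108+108+116+81+105+103 = 793; mod 256 = 25 → 19.
Zero-pad H(K) = 19 to 7 bytes: K' = 19 00 00 00 00 00 00.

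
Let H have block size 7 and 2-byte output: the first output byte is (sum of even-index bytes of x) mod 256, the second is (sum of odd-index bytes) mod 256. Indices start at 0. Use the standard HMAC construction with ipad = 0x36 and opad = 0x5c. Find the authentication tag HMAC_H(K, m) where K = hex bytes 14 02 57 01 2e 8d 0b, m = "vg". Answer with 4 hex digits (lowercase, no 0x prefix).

b8cb

Key hex bytes 14 02 57 01 2e 8d 0b is exactly B = 7 bytes: K' = 14 02 57 01 2e 8d 0b.
K' ⊕ ipad = 22 34 61 37 18 bb 3d.  K' ⊕ opad = 48 5e 0b 5d 72 d1 57.
Inner input = (K'⊕ipad) ∥ m = 22 34 61 37 18 bb 3d ∥ 76 67.
Inner hash: even-index sum = 319 mod 256 = 63; odd-index sum = 412 mod 256 = 156 → 3f 9c.
Outer input = (K'⊕opad) ∥ inner = 48 5e 0b 5d 72 d1 57 ∥ 3f 9c.
Outer hash (tag): even-index sum = 440 mod 256 = 184; odd-index sum = 459 mod 256 = 203 → b8 cb.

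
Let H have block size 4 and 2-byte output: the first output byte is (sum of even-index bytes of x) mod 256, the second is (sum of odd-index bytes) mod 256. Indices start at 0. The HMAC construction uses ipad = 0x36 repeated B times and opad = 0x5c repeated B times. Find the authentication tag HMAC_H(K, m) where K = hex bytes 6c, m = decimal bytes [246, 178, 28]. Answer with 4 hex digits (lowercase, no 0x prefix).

2ed6

Key hex bytes 6c is 1 byte ≤ B = 4; zero-pad to 4 bytes: K' = 6c 00 00 00.
K' ⊕ ipad = 5a 36 36 36.  K' ⊕ opad = 30 5c 5c 5c.
Inner input = (K'⊕ipad) ∥ m = 5a 36 36 36 ∥ f6 b2 1c.
Inner hash: even-index sum = 418 mod 256 = 162; odd-index sum = 286 mod 256 = 30 → a2 1e.
Outer input = (K'⊕opad) ∥ inner = 30 5c 5c 5c ∥ a2 1e.
Outer hash (tag): even-index sum = 302 mod 256 = 46; odd-index sum = 214 mod 256 = 214 → 2e d6.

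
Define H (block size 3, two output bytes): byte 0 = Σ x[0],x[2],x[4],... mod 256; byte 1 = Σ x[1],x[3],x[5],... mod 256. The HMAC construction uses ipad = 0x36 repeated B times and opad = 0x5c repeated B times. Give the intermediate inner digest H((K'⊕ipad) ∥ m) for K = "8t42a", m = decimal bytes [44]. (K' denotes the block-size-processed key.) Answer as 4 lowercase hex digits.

31bc

Key "8t42a" = 38 74 34 32 61 is 5 bytes > B = 3, so hash it first: H(key) = cd a6, then zero-pad to 3 bytes: K' = cd a6 00.
K' ⊕ ipad = fb 90 36.
Inner input = fb 90 36 ∥ 2c.
Inner hash: even-index sum = 305 mod 256 = 49; odd-index sum = 188 mod 256 = 188 → 31 bc.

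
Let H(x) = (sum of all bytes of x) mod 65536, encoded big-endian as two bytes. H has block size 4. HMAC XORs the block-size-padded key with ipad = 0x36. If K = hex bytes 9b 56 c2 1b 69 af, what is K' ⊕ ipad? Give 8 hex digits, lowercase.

Key hex bytes 9b 56 c2 1b 69 af is 6 bytes > B = 4, so hash it first: H(key) = 02 e6, then zero-pad to 4 bytes: K' = 02 e6 00 00.
XOR each byte with 0x36: 02⊕36=34, e6⊕36=d0, 00⊕36=36, 00⊕36=36.

34d03636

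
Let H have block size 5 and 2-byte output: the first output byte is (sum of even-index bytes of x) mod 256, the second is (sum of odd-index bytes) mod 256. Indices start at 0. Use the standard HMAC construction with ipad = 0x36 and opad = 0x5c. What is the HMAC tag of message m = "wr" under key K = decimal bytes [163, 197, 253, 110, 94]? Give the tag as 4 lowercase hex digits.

Key decimal bytes [163, 197, 253, 110, 94] = a3 c5 fd 6e 5e is exactly B = 5 bytes: K' = a3 c5 fd 6e 5e.
K' ⊕ ipad = 95 f3 cb 58 68.  K' ⊕ opad = ff 99 a1 32 02.
Inner input = (K'⊕ipad) ∥ m = 95 f3 cb 58 68 ∥ 77 72.
Inner hash: even-index sum = 570 mod 256 = 58; odd-index sum = 450 mod 256 = 194 → 3a c2.
Outer input = (K'⊕opad) ∥ inner = ff 99 a1 32 02 ∥ 3a c2.
Outer hash (tag): even-index sum = 612 mod 256 = 100; odd-index sum = 261 mod 256 = 5 → 64 05.

6405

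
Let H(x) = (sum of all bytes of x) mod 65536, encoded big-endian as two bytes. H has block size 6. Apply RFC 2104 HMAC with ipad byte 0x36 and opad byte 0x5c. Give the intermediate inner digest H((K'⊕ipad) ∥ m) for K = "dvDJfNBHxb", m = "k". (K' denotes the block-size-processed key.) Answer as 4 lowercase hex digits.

Key "dvDJfNBHxb" = 64 76 44 4a 66 4e 42 48 78 62 is 10 bytes > B = 6, so hash it first: H(key) = 03 80, then zero-pad to 6 bytes: K' = 03 80 00 00 00 00.
K' ⊕ ipad = 35 b6 36 36 36 36.
Inner input = 35 b6 36 36 36 36 ∥ 6b.
Inner hash: sum = 53+182+54+54+54+54+107 = 558 → 02 2e.

022e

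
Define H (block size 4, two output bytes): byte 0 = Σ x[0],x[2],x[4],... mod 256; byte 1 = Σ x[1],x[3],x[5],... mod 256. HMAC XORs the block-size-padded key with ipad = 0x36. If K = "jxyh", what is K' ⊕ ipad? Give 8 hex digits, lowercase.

5c4e4f5e

Key "jxyh" = 6a 78 79 68 is exactly B = 4 bytes: K' = 6a 78 79 68.
XOR each byte with 0x36: 6a⊕36=5c, 78⊕36=4e, 79⊕36=4f, 68⊕36=5e.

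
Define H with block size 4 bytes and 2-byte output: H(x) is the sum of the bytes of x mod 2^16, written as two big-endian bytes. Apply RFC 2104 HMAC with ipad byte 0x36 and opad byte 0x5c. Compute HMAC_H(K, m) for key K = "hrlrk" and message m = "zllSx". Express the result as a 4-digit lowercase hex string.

0269

Key "hrlrk" = 68 72 6c 72 6b is 5 bytes > B = 4, so hash it first: H(key) = 02 23, then zero-pad to 4 bytes: K' = 02 23 00 00.
K' ⊕ ipad = 34 15 36 36.  K' ⊕ opad = 5e 7f 5c 5c.
Inner input = (K'⊕ipad) ∥ m = 34 15 36 36 ∥ 7a 6c 6c 53 78.
Inner hash: sum = 52+21+54+54+122+108+108+83+120 = 722 → 02 d2.
Outer input = (K'⊕opad) ∥ inner = 5e 7f 5c 5c ∥ 02 d2.
Outer hash (tag): sum = 94+127+92+92+2+210 = 617 → 02 69.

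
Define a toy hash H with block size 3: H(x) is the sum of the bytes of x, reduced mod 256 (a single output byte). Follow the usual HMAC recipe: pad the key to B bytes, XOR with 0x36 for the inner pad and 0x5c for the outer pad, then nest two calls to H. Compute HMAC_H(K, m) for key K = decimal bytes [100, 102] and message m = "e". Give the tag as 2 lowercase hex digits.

Key decimal bytes [100, 102] = 64 66 is 2 bytes ≤ B = 3; zero-pad to 3 bytes: K' = 64 66 00.
K' ⊕ ipad = 52 50 36.  K' ⊕ opad = 38 3a 5c.
Inner input = (K'⊕ipad) ∥ m = 52 50 36 ∥ 65.
Inner hash: sum = 82+80+54+101 = 317; mod 256 = 61 → 3d.
Outer input = (K'⊕opad) ∥ inner = 38 3a 5c ∥ 3d.
Outer hash (tag): sum = 56+58+92+61 = 267; mod 256 = 11 → 0b.

0b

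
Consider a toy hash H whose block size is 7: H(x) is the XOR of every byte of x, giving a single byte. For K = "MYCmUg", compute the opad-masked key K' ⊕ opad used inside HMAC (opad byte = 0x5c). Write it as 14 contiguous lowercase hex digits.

Key "MYCmUg" = 4d 59 43 6d 55 67 is 6 bytes ≤ B = 7; zero-pad to 7 bytes: K' = 4d 59 43 6d 55 67 00.
XOR each byte with 0x5c: 4d⊕5c=11, 59⊕5c=05, 43⊕5c=1f, 6d⊕5c=31, 55⊕5c=09, 67⊕5c=3b, 00⊕5c=5c.

11051f31093b5c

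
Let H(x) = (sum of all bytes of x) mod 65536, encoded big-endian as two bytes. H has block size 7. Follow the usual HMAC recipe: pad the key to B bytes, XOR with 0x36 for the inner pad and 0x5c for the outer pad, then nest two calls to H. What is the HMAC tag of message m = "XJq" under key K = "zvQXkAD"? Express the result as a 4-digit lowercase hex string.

Key "zvQXkAD" = 7a 76 51 58 6b 41 44 is exactly B = 7 bytes: K' = 7a 76 51 58 6b 41 44.
K' ⊕ ipad = 4c 40 67 6e 5d 77 72.  K' ⊕ opad = 26 2a 0d 04 37 1d 18.
Inner input = (K'⊕ipad) ∥ m = 4c 40 67 6e 5d 77 72 ∥ 58 4a 71.
Inner hash: sum = 76+64+103+110+93+119+114+88+74+113 = 954 → 03 ba.
Outer input = (K'⊕opad) ∥ inner = 26 2a 0d 04 37 1d 18 ∥ 03 ba.
Outer hash (tag): sum = 38+42+13+4+55+29+24+3+186 = 394 → 01 8a.

018a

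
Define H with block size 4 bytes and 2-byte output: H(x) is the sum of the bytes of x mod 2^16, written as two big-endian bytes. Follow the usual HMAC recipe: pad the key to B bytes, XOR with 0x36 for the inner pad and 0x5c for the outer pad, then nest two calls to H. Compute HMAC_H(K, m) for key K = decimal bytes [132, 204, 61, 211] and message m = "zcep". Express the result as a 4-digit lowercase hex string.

02aa

Key decimal bytes [132, 204, 61, 211] = 84 cc 3d d3 is exactly B = 4 bytes: K' = 84 cc 3d d3.
K' ⊕ ipad = b2 fa 0b e5.  K' ⊕ opad = d8 90 61 8f.
Inner input = (K'⊕ipad) ∥ m = b2 fa 0b e5 ∥ 7a 63 65 70.
Inner hash: sum = 178+250+11+229+122+99+101+112 = 1102 → 04 4e.
Outer input = (K'⊕opad) ∥ inner = d8 90 61 8f ∥ 04 4e.
Outer hash (tag): sum = 216+144+97+143+4+78 = 682 → 02 aa.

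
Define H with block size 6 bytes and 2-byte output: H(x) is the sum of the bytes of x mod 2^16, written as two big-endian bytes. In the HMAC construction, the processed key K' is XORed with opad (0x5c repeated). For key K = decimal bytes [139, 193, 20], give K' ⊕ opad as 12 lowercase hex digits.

Key decimal bytes [139, 193, 20] = 8b c1 14 is 3 bytes ≤ B = 6; zero-pad to 6 bytes: K' = 8b c1 14 00 00 00.
XOR each byte with 0x5c: 8b⊕5c=d7, c1⊕5c=9d, 14⊕5c=48, 00⊕5c=5c, 00⊕5c=5c, 00⊕5c=5c.

d79d485c5c5c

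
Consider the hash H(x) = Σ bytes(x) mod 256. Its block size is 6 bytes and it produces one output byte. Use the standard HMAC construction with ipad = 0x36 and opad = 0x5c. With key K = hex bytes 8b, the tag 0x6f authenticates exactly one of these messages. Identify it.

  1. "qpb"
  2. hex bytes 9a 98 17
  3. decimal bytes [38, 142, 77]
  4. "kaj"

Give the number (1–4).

3

Key hex bytes 8b is 1 byte ≤ B = 6; zero-pad to 6 bytes: K' = 8b 00 00 00 00 00.
K' ⊕ ipad = bd 36 36 36 36 36; K' ⊕ opad = d7 5c 5c 5c 5c 5c.
m1: inner = H(bd 36 36 36 36 36 71 70 62) = 0e; tag = H(d7 5c 5c 5c 5c 5c 0e) = b1
m2: inner = H(bd 36 36 36 36 36 9a 98 17) = 14; tag = H(d7 5c 5c 5c 5c 5c 14) = b7
m3: inner = H(bd 36 36 36 36 36 26 8e 4d) = cc; tag = H(d7 5c 5c 5c 5c 5c cc) = 6f ← matches
m4: inner = H(bd 36 36 36 36 36 6b 61 6a) = 01; tag = H(d7 5c 5c 5c 5c 5c 01) = a4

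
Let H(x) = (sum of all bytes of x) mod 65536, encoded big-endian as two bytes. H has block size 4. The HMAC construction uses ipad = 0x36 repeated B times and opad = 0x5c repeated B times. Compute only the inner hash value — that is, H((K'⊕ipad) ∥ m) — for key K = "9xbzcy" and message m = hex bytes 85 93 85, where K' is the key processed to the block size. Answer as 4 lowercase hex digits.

Key "9xbzcy" = 39 78 62 7a 63 79 is 6 bytes > B = 4, so hash it first: H(key) = 02 69, then zero-pad to 4 bytes: K' = 02 69 00 00.
K' ⊕ ipad = 34 5f 36 36.
Inner input = 34 5f 36 36 ∥ 85 93 85.
Inner hash: sum = 52+95+54+54+133+147+133 = 668 → 02 9c.

029c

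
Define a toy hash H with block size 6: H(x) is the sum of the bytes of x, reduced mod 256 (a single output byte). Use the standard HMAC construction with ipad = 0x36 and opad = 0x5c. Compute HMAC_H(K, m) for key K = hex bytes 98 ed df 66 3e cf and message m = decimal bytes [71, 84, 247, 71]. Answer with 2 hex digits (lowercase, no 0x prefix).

Key hex bytes 98 ed df 66 3e cf is exactly B = 6 bytes: K' = 98 ed df 66 3e cf.
K' ⊕ ipad = ae db e9 50 08 f9.  K' ⊕ opad = c4 b1 83 3a 62 93.
Inner input = (K'⊕ipad) ∥ m = ae db e9 50 08 f9 ∥ 47 54 f7 47.
Inner hash: sum = 174+219+233+80+8+249+71+84+247+71 = 1436; mod 256 = 156 → 9c.
Outer input = (K'⊕opad) ∥ inner = c4 b1 83 3a 62 93 ∥ 9c.
Outer hash (tag): sum = 196+177+131+58+98+147+156 = 963; mod 256 = 195 → c3.

c3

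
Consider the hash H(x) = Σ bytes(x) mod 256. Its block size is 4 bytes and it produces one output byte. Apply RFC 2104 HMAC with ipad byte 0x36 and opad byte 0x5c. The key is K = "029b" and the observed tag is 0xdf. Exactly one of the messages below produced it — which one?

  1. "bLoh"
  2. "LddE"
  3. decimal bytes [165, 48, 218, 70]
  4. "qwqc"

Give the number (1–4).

Key "029b" = 30 32 39 62 is exactly B = 4 bytes: K' = 30 32 39 62.
K' ⊕ ipad = 06 04 0f 54; K' ⊕ opad = 6c 6e 65 3e.
m1: inner = H(06 04 0f 54 62 4c 6f 68) = f2; tag = H(6c 6e 65 3e f2) = 6f
m2: inner = H(06 04 0f 54 4c 64 64 45) = c6; tag = H(6c 6e 65 3e c6) = 43
m3: inner = H(06 04 0f 54 a5 30 da 46) = 62; tag = H(6c 6e 65 3e 62) = df ← matches
m4: inner = H(06 04 0f 54 71 77 71 63) = 29; tag = H(6c 6e 65 3e 29) = a6

3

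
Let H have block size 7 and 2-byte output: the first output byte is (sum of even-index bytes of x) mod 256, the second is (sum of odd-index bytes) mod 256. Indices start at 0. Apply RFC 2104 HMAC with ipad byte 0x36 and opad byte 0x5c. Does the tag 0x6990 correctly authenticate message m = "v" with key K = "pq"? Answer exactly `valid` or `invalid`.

Key "pq" = 70 71 is 2 bytes ≤ B = 7; zero-pad to 7 bytes: K' = 70 71 00 00 00 00 00.
K' ⊕ ipad = 46 47 36 36 36 36 36; K' ⊕ opad = 2c 2d 5c 5c 5c 5c 5c.
Inner hash: even-index sum = 232 mod 256 = 232; odd-index sum = 297 mod 256 = 41 → e8 29.
Outer hash (recomputed tag): even-index sum = 361 mod 256 = 105; odd-index sum = 461 mod 256 = 205 → 69 cd.
Recomputed tag = 69cd; claimed = 6990 → mismatch.

invalid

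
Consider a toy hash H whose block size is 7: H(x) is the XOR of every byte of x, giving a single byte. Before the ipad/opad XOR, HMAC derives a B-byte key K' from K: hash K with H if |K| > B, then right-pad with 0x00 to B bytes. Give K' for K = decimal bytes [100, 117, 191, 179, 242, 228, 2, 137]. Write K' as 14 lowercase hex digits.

80000000000000

|K| = 8 > B = 7, so first hash the key.
H(K): XOR 64⊕75⊕bf⊕b3⊕f2⊕e4⊕02⊕89 = 80.
Zero-pad H(K) = 80 to 7 bytes: K' = 80 00 00 00 00 00 00.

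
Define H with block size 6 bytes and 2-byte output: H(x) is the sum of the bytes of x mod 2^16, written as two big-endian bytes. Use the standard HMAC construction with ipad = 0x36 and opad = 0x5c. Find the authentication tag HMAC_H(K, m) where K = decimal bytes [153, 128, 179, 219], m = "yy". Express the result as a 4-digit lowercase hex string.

0408

Key decimal bytes [153, 128, 179, 219] = 99 80 b3 db is 4 bytes ≤ B = 6; zero-pad to 6 bytes: K' = 99 80 b3 db 00 00.
K' ⊕ ipad = af b6 85 ed 36 36.  K' ⊕ opad = c5 dc ef 87 5c 5c.
Inner input = (K'⊕ipad) ∥ m = af b6 85 ed 36 36 ∥ 79 79.
Inner hash: sum = 175+182+133+237+54+54+121+121 = 1077 → 04 35.
Outer input = (K'⊕opad) ∥ inner = c5 dc ef 87 5c 5c ∥ 04 35.
Outer hash (tag): sum = 197+220+239+135+92+92+4+53 = 1032 → 04 08.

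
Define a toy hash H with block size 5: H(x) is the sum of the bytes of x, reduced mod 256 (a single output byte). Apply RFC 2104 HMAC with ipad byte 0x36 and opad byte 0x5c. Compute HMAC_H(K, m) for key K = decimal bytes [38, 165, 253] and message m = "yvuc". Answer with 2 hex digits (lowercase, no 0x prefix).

Key decimal bytes [38, 165, 253] = 26 a5 fd is 3 bytes ≤ B = 5; zero-pad to 5 bytes: K' = 26 a5 fd 00 00.
K' ⊕ ipad = 10 93 cb 36 36.  K' ⊕ opad = 7a f9 a1 5c 5c.
Inner input = (K'⊕ipad) ∥ m = 10 93 cb 36 36 ∥ 79 76 75 63.
Inner hash: sum = 16+147+203+54+54+121+118+117+99 = 929; mod 256 = 161 → a1.
Outer input = (K'⊕opad) ∥ inner = 7a f9 a1 5c 5c ∥ a1.
Outer hash (tag): sum = 122+249+161+92+92+161 = 877; mod 256 = 109 → 6d.

6d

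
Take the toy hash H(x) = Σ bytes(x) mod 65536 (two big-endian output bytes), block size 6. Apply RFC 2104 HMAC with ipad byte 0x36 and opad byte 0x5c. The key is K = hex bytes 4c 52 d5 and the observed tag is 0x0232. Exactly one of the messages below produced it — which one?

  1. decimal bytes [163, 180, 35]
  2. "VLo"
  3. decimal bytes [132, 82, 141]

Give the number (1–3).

Key hex bytes 4c 52 d5 is 3 bytes ≤ B = 6; zero-pad to 6 bytes: K' = 4c 52 d5 00 00 00.
K' ⊕ ipad = 7a 64 e3 36 36 36; K' ⊕ opad = 10 0e 89 5c 5c 5c.
m1: inner = H(7a 64 e3 36 36 36 a3 b4 23) = 03 dd; tag = H(10 0e 89 5c 5c 5c 03 dd) = 029b
m2: inner = H(7a 64 e3 36 36 36 56 4c 6f) = 03 74; tag = H(10 0e 89 5c 5c 5c 03 74) = 0232 ← matches
m3: inner = H(7a 64 e3 36 36 36 84 52 8d) = 03 c6; tag = H(10 0e 89 5c 5c 5c 03 c6) = 0284

2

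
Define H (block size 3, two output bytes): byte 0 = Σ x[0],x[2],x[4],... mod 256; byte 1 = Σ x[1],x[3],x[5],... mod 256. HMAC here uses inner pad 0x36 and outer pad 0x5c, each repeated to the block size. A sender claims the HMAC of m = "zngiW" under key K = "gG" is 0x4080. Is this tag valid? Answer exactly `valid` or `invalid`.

Key "gG" = 67 47 is 2 bytes ≤ B = 3; zero-pad to 3 bytes: K' = 67 47 00.
K' ⊕ ipad = 51 71 36; K' ⊕ opad = 3b 1b 5c.
Inner hash: even-index sum = 350 mod 256 = 94; odd-index sum = 425 mod 256 = 169 → 5e a9.
Outer hash (recomputed tag): even-index sum = 320 mod 256 = 64; odd-index sum = 121 mod 256 = 121 → 40 79.
Recomputed tag = 4079; claimed = 4080 → mismatch.

invalid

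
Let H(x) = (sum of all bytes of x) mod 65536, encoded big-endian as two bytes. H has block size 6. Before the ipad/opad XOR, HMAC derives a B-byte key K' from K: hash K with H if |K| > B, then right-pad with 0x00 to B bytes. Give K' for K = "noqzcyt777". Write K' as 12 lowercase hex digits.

|K| = 10 > B = 6, so first hash the key.
H(K): sum = 110+111+113+122+99+121+116+55+55+55 = 957 → 03 bd.
Zero-pad H(K) = 03 bd to 6 bytes: K' = 03 bd 00 00 00 00.

03bd00000000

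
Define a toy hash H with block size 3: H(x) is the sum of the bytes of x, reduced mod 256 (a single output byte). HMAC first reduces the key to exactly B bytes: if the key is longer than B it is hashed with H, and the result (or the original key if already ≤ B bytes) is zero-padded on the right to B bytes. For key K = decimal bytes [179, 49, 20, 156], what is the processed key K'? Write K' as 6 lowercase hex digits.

|K| = 4 > B = 3, so first hash the key.
H(K): sum = 179+49+20+156 = 404; mod 256 = 148 → 94.
Zero-pad H(K) = 94 to 3 bytes: K' = 94 00 00.

940000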